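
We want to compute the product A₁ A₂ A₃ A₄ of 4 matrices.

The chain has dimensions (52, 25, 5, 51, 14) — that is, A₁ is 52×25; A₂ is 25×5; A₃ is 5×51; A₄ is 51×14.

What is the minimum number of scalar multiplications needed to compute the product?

Adjacent pairs: A₁A₂ = 52·25·5 = 6500; A₂A₃ = 25·5·51 = 6375; A₃A₄ = 5·51·14 = 3570.
Length 3: A₁..A₃: k=1: 0+6375+52·25·51=72675; k=2: 6500+0+52·5·51=19760 → min 19760 | A₂..A₄: k=2: 0+3570+25·5·14=5320; k=3: 6375+0+25·51·14=24225 → min 5320.
Length 4: A₁..A₄: k=1: 0+5320+52·25·14=23520; k=2: 6500+3570+52·5·14=13710; k=3: 19760+0+52·51·14=56888 → min 13710.
Optimal order: ((A₁ A₂) (A₃ A₄)) with cost 13710.

13710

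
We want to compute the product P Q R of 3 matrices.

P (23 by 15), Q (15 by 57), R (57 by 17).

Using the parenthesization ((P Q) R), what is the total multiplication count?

(P Q): 23×15 by 15×57 → 23×57, cost 23·15·57 = 19665
((P Q) R): 23×57 by 57×17 → 23×17, cost 23·57·17 = 22287; cumulative 41952
Total: 41952 scalar multiplications.

41952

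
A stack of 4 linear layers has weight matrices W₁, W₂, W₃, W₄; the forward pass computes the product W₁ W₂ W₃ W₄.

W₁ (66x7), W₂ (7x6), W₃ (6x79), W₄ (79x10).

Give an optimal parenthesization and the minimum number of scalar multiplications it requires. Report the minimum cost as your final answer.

9780

Adjacent pairs: W₁W₂ = 66·7·6 = 2772; W₂W₃ = 7·6·79 = 3318; W₃W₄ = 6·79·10 = 4740.
Length 3: W₁..W₃: k=1: 0+3318+66·7·79=39816; k=2: 2772+0+66·6·79=34056 → min 34056 | W₂..W₄: k=2: 0+4740+7·6·10=5160; k=3: 3318+0+7·79·10=8848 → min 5160.
Length 4: W₁..W₄: k=1: 0+5160+66·7·10=9780; k=2: 2772+4740+66·6·10=11472; k=3: 34056+0+66·79·10=86196 → min 9780.
Optimal parenthesization: (W₁ (W₂ (W₃ W₄))) with cost 9780.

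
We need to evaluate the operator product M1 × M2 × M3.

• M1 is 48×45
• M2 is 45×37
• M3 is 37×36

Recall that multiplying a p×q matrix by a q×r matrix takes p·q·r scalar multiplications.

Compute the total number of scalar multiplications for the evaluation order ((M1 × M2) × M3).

143856

(M1 × M2): 48×45 by 45×37 → 48×37, cost 48·45·37 = 79920
((M1 × M2) × M3): 48×37 by 37×36 → 48×36, cost 48·37·36 = 63936; cumulative 143856
Total: 143856 scalar multiplications.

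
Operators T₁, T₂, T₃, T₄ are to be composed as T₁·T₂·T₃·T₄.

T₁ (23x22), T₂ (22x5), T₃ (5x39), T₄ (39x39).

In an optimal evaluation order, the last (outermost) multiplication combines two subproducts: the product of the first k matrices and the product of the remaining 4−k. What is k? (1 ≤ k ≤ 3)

2

Adjacent pairs: T₁T₂ = 23·22·5 = 2530; T₂T₃ = 22·5·39 = 4290; T₃T₄ = 5·39·39 = 7605.
Length 3: T₁..T₃: k=1: 0+4290+23·22·39=24024; k=2: 2530+0+23·5·39=7015 → min 7015 | T₂..T₄: k=2: 0+7605+22·5·39=11895; k=3: 4290+0+22·39·39=37752 → min 11895.
Top-level splits: k=1: (T₁..T₁)·(T₂..T₄) → 0+11895+23·22·39 = 31629; k=2: (T₁..T₂)·(T₃..T₄) → 2530+7605+23·5·39 = 14620; k=3: (T₁..T₃)·(T₄..T₄) → 7015+0+23·39·39 = 41998.
Best split is after T₂, i.e. k = 2.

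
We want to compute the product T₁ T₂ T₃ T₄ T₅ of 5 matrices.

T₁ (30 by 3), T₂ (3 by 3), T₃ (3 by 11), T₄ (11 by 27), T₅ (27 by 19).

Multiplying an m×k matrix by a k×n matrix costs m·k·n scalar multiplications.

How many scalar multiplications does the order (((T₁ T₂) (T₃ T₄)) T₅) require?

(T₁ T₂): 30×3 by 3×3 → 30×3, cost 30·3·3 = 270
(T₃ T₄): 3×11 by 11×27 → 3×27, cost 3·11·27 = 891
((T₁ T₂) (T₃ T₄)): 30×3 by 3×27 → 30×27, cost 30·3·27 = 2430; cumulative 3591
(((T₁ T₂) (T₃ T₄)) T₅): 30×27 by 27×19 → 30×19, cost 30·27·19 = 15390; cumulative 18981
Total: 18981 scalar multiplications.

18981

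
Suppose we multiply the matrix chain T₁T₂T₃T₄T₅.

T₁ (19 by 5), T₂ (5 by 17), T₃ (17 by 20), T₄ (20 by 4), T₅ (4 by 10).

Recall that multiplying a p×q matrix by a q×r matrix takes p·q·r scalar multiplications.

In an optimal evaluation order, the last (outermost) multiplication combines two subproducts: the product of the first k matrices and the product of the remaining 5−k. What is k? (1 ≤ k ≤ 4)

4

Adjacent pairs: T₁T₂ = 19·5·17 = 1615; T₂T₃ = 5·17·20 = 1700; T₃T₄ = 17·20·4 = 1360; T₄T₅ = 20·4·10 = 800.
Length 3: T₁..T₃: k=1: 0+1700+19·5·20=3600; k=2: 1615+0+19·17·20=8075 → min 3600 | T₂..T₄: k=2: 0+1360+5·17·4=1700; k=3: 1700+0+5·20·4=2100 → min 1700 | T₃..T₅: k=3: 0+800+17·20·10=4200; k=4: 1360+0+17·4·10=2040 → min 2040.
Length 4: T₁..T₄: k=1: 0+1700+19·5·4=2080; k=2: 1615+1360+19·17·4=4267; k=3: 3600+0+19·20·4=5120 → min 2080 | T₂..T₅: k=2: 0+2040+5·17·10=2890; k=3: 1700+800+5·20·10=3500; k=4: 1700+0+5·4·10=1900 → min 1900.
Top-level splits: k=1: (T₁..T₁)·(T₂..T₅) → 0+1900+19·5·10 = 2850; k=2: (T₁..T₂)·(T₃..T₅) → 1615+2040+19·17·10 = 6885; k=3: (T₁..T₃)·(T₄..T₅) → 3600+800+19·20·10 = 8200; k=4: (T₁..T₄)·(T₅..T₅) → 2080+0+19·4·10 = 2840.
Best split is after T₄, i.e. k = 4.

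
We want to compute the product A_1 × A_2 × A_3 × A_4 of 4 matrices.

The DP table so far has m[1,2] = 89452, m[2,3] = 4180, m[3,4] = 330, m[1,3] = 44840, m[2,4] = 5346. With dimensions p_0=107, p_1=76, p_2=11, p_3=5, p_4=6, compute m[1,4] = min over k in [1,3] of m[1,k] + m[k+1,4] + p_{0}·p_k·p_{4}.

m[1,4] = min over k∈[1,3] of m[1,k]+m[k+1,4]+p_{0}·p_k·p_{4}.
k=1: 0 + 5346 + 107·76·6 = 54138; k=2: 89452 + 330 + 107·11·6 = 96844; k=3: 44840 + 0 + 107·5·6 = 48050.
Minimum: 48050 at k=3.

48050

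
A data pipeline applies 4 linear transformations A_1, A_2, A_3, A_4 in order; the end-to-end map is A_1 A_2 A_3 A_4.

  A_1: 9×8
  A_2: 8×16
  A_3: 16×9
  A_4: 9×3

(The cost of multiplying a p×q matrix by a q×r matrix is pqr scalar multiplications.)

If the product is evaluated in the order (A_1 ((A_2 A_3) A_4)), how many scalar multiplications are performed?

(A_2 A_3): 8×16 by 16×9 → 8×9, cost 8·16·9 = 1152
((A_2 A_3) A_4): 8×9 by 9×3 → 8×3, cost 8·9·3 = 216; cumulative 1368
(A_1 ((A_2 A_3) A_4)): 9×8 by 8×3 → 9×3, cost 9·8·3 = 216; cumulative 1584
Total: 1584 scalar multiplications.

1584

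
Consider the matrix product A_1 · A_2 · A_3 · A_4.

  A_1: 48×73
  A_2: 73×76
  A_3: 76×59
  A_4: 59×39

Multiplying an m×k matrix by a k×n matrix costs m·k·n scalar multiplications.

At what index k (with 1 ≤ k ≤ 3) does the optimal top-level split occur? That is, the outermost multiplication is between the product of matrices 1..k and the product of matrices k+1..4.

Adjacent pairs: A_1A_2 = 48·73·76 = 266304; A_2A_3 = 73·76·59 = 327332; A_3A_4 = 76·59·39 = 174876.
Length 3: A_1..A_3: k=1: 0+327332+48·73·59=534068; k=2: 266304+0+48·76·59=481536 → min 481536 | A_2..A_4: k=2: 0+174876+73·76·39=391248; k=3: 327332+0+73·59·39=495305 → min 391248.
Top-level splits: k=1: (A_1..A_1)·(A_2..A_4) → 0+391248+48·73·39 = 527904; k=2: (A_1..A_2)·(A_3..A_4) → 266304+174876+48·76·39 = 583452; k=3: (A_1..A_3)·(A_4..A_4) → 481536+0+48·59·39 = 591984.
Best split is after A_1, i.e. k = 1.

1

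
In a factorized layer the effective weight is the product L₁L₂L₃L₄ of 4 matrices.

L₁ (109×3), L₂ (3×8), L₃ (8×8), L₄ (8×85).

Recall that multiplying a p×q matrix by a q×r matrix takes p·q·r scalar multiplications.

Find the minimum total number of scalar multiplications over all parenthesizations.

30027

Adjacent pairs: L₁L₂ = 109·3·8 = 2616; L₂L₃ = 3·8·8 = 192; L₃L₄ = 8·8·85 = 5440.
Length 3: L₁..L₃: k=1: 0+192+109·3·8=2808; k=2: 2616+0+109·8·8=9592 → min 2808 | L₂..L₄: k=2: 0+5440+3·8·85=7480; k=3: 192+0+3·8·85=2232 → min 2232.
Length 4: L₁..L₄: k=1: 0+2232+109·3·85=30027; k=2: 2616+5440+109·8·85=82176; k=3: 2808+0+109·8·85=76928 → min 30027.
Optimal order: (L₁((L₂L₃)L₄)) with cost 30027.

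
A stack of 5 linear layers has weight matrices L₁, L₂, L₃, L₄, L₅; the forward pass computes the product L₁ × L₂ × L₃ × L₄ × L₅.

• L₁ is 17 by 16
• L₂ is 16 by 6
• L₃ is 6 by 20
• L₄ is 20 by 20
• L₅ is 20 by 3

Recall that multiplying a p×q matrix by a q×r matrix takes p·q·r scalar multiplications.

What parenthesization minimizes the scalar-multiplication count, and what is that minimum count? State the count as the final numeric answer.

2664

Adjacent pairs: L₁L₂ = 17·16·6 = 1632; L₂L₃ = 16·6·20 = 1920; L₃L₄ = 6·20·20 = 2400; L₄L₅ = 20·20·3 = 1200.
Length 3: L₁..L₃: k=1: 0+1920+17·16·20=7360; k=2: 1632+0+17·6·20=3672 → min 3672 | L₂..L₄: k=2: 0+2400+16·6·20=4320; k=3: 1920+0+16·20·20=8320 → min 4320 | L₃..L₅: k=3: 0+1200+6·20·3=1560; k=4: 2400+0+6·20·3=2760 → min 1560.
Length 4: L₁..L₄: k=1: 0+4320+17·16·20=9760; k=2: 1632+2400+17·6·20=6072; k=3: 3672+0+17·20·20=10472 → min 6072 | L₂..L₅: k=2: 0+1560+16·6·3=1848; k=3: 1920+1200+16·20·3=4080; k=4: 4320+0+16·20·3=5280 → min 1848.
Length 5: L₁..L₅: k=1: 0+1848+17·16·3=2664; k=2: 1632+1560+17·6·3=3498; k=3: 3672+1200+17·20·3=5892; k=4: 6072+0+17·20·3=7092 → min 2664.
Optimal parenthesization: (L₁ × (L₂ × (L₃ × (L₄ × L₅)))) with cost 2664.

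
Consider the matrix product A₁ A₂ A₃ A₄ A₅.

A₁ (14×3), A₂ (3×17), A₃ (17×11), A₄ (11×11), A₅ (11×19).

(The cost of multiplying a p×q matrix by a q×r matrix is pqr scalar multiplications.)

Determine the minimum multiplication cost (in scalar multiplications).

2349

Adjacent pairs: A₁A₂ = 14·3·17 = 714; A₂A₃ = 3·17·11 = 561; A₃A₄ = 17·11·11 = 2057; A₄A₅ = 11·11·19 = 2299.
Length 3: A₁..A₃: k=1: 0+561+14·3·11=1023; k=2: 714+0+14·17·11=3332 → min 1023 | A₂..A₄: k=2: 0+2057+3·17·11=2618; k=3: 561+0+3·11·11=924 → min 924 | A₃..A₅: k=3: 0+2299+17·11·19=5852; k=4: 2057+0+17·11·19=5610 → min 5610.
Length 4: A₁..A₄: k=1: 0+924+14·3·11=1386; k=2: 714+2057+14·17·11=5389; k=3: 1023+0+14·11·11=2717 → min 1386 | A₂..A₅: k=2: 0+5610+3·17·19=6579; k=3: 561+2299+3·11·19=3487; k=4: 924+0+3·11·19=1551 → min 1551.
Length 5: A₁..A₅: k=1: 0+1551+14·3·19=2349; k=2: 714+5610+14·17·19=10846; k=3: 1023+2299+14·11·19=6248; k=4: 1386+0+14·11·19=4312 → min 2349.
Optimal order: (A₁ (((A₂ A₃) A₄) A₅)) with cost 2349.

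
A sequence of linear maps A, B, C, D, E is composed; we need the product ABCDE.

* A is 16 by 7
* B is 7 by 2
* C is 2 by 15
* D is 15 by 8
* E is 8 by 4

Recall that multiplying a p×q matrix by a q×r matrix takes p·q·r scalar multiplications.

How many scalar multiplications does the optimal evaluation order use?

Adjacent pairs: AB = 16·7·2 = 224; BC = 7·2·15 = 210; CD = 2·15·8 = 240; DE = 15·8·4 = 480.
Length 3: A..C: k=1: 0+210+16·7·15=1890; k=2: 224+0+16·2·15=704 → min 704 | B..D: k=2: 0+240+7·2·8=352; k=3: 210+0+7·15·8=1050 → min 352 | C..E: k=3: 0+480+2·15·4=600; k=4: 240+0+2·8·4=304 → min 304.
Length 4: A..D: k=1: 0+352+16·7·8=1248; k=2: 224+240+16·2·8=720; k=3: 704+0+16·15·8=2624 → min 720 | B..E: k=2: 0+304+7·2·4=360; k=3: 210+480+7·15·4=1110; k=4: 352+0+7·8·4=576 → min 360.
Length 5: A..E: k=1: 0+360+16·7·4=808; k=2: 224+304+16·2·4=656; k=3: 704+480+16·15·4=2144; k=4: 720+0+16·8·4=1232 → min 656.
Optimal order: ((AB)((CD)E)) with cost 656.

656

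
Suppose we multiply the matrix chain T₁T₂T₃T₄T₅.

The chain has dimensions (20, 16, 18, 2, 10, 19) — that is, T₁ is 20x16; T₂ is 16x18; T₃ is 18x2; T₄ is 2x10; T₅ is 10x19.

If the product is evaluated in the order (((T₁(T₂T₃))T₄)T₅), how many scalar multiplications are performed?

(T₂T₃): 16×18 by 18×2 → 16×2, cost 16·18·2 = 576
(T₁(T₂T₃)): 20×16 by 16×2 → 20×2, cost 20·16·2 = 640; cumulative 1216
((T₁(T₂T₃))T₄): 20×2 by 2×10 → 20×10, cost 20·2·10 = 400; cumulative 1616
(((T₁(T₂T₃))T₄)T₅): 20×10 by 10×19 → 20×19, cost 20·10·19 = 3800; cumulative 5416
Total: 5416 scalar multiplications.

5416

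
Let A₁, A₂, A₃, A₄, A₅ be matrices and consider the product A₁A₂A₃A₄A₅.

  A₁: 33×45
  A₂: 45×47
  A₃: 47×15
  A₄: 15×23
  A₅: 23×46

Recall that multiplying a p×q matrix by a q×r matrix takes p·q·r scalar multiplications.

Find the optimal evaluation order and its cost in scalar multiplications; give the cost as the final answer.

Adjacent pairs: A₁A₂ = 33·45·47 = 69795; A₂A₃ = 45·47·15 = 31725; A₃A₄ = 47·15·23 = 16215; A₄A₅ = 15·23·46 = 15870.
Length 3: A₁..A₃: k=1: 0+31725+33·45·15=54000; k=2: 69795+0+33·47·15=93060 → min 54000 | A₂..A₄: k=2: 0+16215+45·47·23=64860; k=3: 31725+0+45·15·23=47250 → min 47250 | A₃..A₅: k=3: 0+15870+47·15·46=48300; k=4: 16215+0+47·23·46=65941 → min 48300.
Length 4: A₁..A₄: k=1: 0+47250+33·45·23=81405; k=2: 69795+16215+33·47·23=121683; k=3: 54000+0+33·15·23=65385 → min 65385 | A₂..A₅: k=2: 0+48300+45·47·46=145590; k=3: 31725+15870+45·15·46=78645; k=4: 47250+0+45·23·46=94860 → min 78645.
Length 5: A₁..A₅: k=1: 0+78645+33·45·46=146955; k=2: 69795+48300+33·47·46=189441; k=3: 54000+15870+33·15·46=92640; k=4: 65385+0+33·23·46=100299 → min 92640.
Optimal parenthesization: ((A₁(A₂A₃))(A₄A₅)) with cost 92640.

92640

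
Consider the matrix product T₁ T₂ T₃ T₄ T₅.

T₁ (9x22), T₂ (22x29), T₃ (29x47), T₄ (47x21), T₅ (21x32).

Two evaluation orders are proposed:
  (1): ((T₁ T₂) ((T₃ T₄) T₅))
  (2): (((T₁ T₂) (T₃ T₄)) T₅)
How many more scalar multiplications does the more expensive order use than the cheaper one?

Order (1) = ((T₁ T₂) ((T₃ T₄) T₅)): (T₁ T₂): 9×22 by 22×29 → 9×29, cost 9·22·29 = 5742; (T₃ T₄): 29×47 by 47×21 → 29×21, cost 29·47·21 = 28623; ((T₃ T₄) T₅): 29×21 by 21×32 → 29×32, cost 29·21·32 = 19488; cumulative 48111; ((T₁ T₂) ((T₃ T₄) T₅)): 9×29 by 29×32 → 9×32, cost 9·29·32 = 8352; cumulative 62205. Total 62205.
Order (2) = (((T₁ T₂) (T₃ T₄)) T₅): (T₁ T₂): 9×22 by 22×29 → 9×29, cost 9·22·29 = 5742; (T₃ T₄): 29×47 by 47×21 → 29×21, cost 29·47·21 = 28623; ((T₁ T₂) (T₃ T₄)): 9×29 by 29×21 → 9×21, cost 9·29·21 = 5481; cumulative 39846; (((T₁ T₂) (T₃ T₄)) T₅): 9×21 by 21×32 → 9×32, cost 9·21·32 = 6048; cumulative 45894. Total 45894.
Difference: |62205 − 45894| = 16311.

16311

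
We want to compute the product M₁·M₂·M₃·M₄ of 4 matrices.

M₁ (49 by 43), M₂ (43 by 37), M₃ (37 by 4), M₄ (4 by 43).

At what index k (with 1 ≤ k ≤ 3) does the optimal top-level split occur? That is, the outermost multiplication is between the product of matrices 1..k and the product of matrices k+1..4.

3

Adjacent pairs: M₁M₂ = 49·43·37 = 77959; M₂M₃ = 43·37·4 = 6364; M₃M₄ = 37·4·43 = 6364.
Length 3: M₁..M₃: k=1: 0+6364+49·43·4=14792; k=2: 77959+0+49·37·4=85211 → min 14792 | M₂..M₄: k=2: 0+6364+43·37·43=74777; k=3: 6364+0+43·4·43=13760 → min 13760.
Top-level splits: k=1: (M₁..M₁)·(M₂..M₄) → 0+13760+49·43·43 = 104361; k=2: (M₁..M₂)·(M₃..M₄) → 77959+6364+49·37·43 = 162282; k=3: (M₁..M₃)·(M₄..M₄) → 14792+0+49·4·43 = 23220.
Best split is after M₃, i.e. k = 3.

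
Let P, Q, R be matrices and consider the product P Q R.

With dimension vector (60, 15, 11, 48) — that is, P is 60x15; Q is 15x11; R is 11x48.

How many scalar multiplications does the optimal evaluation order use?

41580

Order (P (Q R)): (Q R): 15×11 by 11×48 → 15×48, cost 15·11·48 = 7920; (P (Q R)): 60×15 by 15×48 → 60×48, cost 60·15·48 = 43200; cumulative 51120. Total 51120.
Order ((P Q) R): (P Q): 60×15 by 15×11 → 60×11, cost 60·15·11 = 9900; ((P Q) R): 60×11 by 11×48 → 60×48, cost 60·11·48 = 31680; cumulative 41580. Total 41580.
Minimum: 41580.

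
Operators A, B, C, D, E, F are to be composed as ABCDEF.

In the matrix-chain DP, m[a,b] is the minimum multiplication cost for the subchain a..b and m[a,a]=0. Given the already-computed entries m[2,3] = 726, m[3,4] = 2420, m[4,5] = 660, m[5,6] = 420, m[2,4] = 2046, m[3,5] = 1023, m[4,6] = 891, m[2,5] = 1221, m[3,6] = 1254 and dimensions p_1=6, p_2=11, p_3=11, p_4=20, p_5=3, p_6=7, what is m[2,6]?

1347

m[2,6] = min over k∈[2,5] of m[2,k]+m[k+1,6]+p_{1}·p_k·p_{6}.
k=2: 0 + 1254 + 6·11·7 = 1716; k=3: 726 + 891 + 6·11·7 = 2079; k=4: 2046 + 420 + 6·20·7 = 3306; k=5: 1221 + 0 + 6·3·7 = 1347.
Minimum: 1347 at k=5.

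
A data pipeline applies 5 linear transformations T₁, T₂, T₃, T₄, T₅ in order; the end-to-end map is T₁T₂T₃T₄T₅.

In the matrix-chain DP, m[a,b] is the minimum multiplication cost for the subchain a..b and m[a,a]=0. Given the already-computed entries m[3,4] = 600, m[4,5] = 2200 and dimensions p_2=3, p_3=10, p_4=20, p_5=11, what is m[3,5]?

1260

m[3,5] = min over k∈[3,4] of m[3,k]+m[k+1,5]+p_{2}·p_k·p_{5}.
k=3: 0 + 2200 + 3·10·11 = 2530; k=4: 600 + 0 + 3·20·11 = 1260.
Minimum: 1260 at k=4.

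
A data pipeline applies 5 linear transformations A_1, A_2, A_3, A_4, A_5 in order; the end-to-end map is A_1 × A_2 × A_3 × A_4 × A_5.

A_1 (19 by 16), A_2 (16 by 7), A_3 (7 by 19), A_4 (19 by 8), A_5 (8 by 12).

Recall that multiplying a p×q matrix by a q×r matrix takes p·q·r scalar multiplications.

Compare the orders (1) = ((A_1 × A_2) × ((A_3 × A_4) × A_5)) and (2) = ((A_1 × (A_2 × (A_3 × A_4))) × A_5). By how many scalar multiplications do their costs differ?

Order (1) = ((A_1 × A_2) × ((A_3 × A_4) × A_5)): (A_1 × A_2): 19×16 by 16×7 → 19×7, cost 19·16·7 = 2128; (A_3 × A_4): 7×19 by 19×8 → 7×8, cost 7·19·8 = 1064; ((A_3 × A_4) × A_5): 7×8 by 8×12 → 7×12, cost 7·8·12 = 672; cumulative 1736; ((A_1 × A_2) × ((A_3 × A_4) × A_5)): 19×7 by 7×12 → 19×12, cost 19·7·12 = 1596; cumulative 5460. Total 5460.
Order (2) = ((A_1 × (A_2 × (A_3 × A_4))) × A_5): (A_3 × A_4): 7×19 by 19×8 → 7×8, cost 7·19·8 = 1064; (A_2 × (A_3 × A_4)): 16×7 by 7×8 → 16×8, cost 16·7·8 = 896; cumulative 1960; (A_1 × (A_2 × (A_3 × A_4))): 19×16 by 16×8 → 19×8, cost 19·16·8 = 2432; cumulative 4392; ((A_1 × (A_2 × (A_3 × A_4))) × A_5): 19×8 by 8×12 → 19×12, cost 19·8·12 = 1824; cumulative 6216. Total 6216.
Difference: |5460 − 6216| = 756.

756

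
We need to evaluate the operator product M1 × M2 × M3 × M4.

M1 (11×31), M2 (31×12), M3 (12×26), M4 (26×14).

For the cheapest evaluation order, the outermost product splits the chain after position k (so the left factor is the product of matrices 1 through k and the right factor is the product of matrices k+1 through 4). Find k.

Adjacent pairs: M1M2 = 11·31·12 = 4092; M2M3 = 31·12·26 = 9672; M3M4 = 12·26·14 = 4368.
Length 3: M1..M3: k=1: 0+9672+11·31·26=18538; k=2: 4092+0+11·12·26=7524 → min 7524 | M2..M4: k=2: 0+4368+31·12·14=9576; k=3: 9672+0+31·26·14=20956 → min 9576.
Top-level splits: k=1: (M1..M1)·(M2..M4) → 0+9576+11·31·14 = 14350; k=2: (M1..M2)·(M3..M4) → 4092+4368+11·12·14 = 10308; k=3: (M1..M3)·(M4..M4) → 7524+0+11·26·14 = 11528.
Best split is after M2, i.e. k = 2.

2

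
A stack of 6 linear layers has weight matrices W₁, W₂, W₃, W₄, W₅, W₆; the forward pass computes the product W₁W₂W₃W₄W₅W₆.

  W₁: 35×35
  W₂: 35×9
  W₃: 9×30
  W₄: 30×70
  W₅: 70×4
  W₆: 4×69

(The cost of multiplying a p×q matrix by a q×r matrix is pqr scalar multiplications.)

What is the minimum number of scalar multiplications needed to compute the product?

25300

Adjacent pairs: W₁W₂ = 35·35·9 = 11025; W₂W₃ = 35·9·30 = 9450; W₃W₄ = 9·30·70 = 18900; W₄W₅ = 30·70·4 = 8400; W₅W₆ = 70·4·69 = 19320.
Length 3: W₁..W₃: k=1: 0+9450+35·35·30=46200; k=2: 11025+0+35·9·30=20475 → min 20475 | W₂..W₄: k=2: 0+18900+35·9·70=40950; k=3: 9450+0+35·30·70=82950 → min 40950 | W₃..W₅: k=3: 0+8400+9·30·4=9480; k=4: 18900+0+9·70·4=21420 → min 9480 | W₄..W₆: k=4: 0+19320+30·70·69=164220; k=5: 8400+0+30·4·69=16680 → min 16680.
Length 4: W₁..W₄: k=1: 0+40950+35·35·70=126700; k=2: 11025+18900+35·9·70=51975; k=3: 20475+0+35·30·70=93975 → min 51975 | W₂..W₅: k=2: 0+9480+35·9·4=10740; k=3: 9450+8400+35·30·4=22050; k=4: 40950+0+35·70·4=50750 → min 10740 | W₃..W₆: k=3: 0+16680+9·30·69=35310; k=4: 18900+19320+9·70·69=81690; k=5: 9480+0+9·4·69=11964 → min 11964.
Length 5: W₁..W₅: k=1: 0+10740+35·35·4=15640; k=2: 11025+9480+35·9·4=21765; k=3: 20475+8400+35·30·4=33075; k=4: 51975+0+35·70·4=61775 → min 15640 | W₂..W₆: k=2: 0+11964+35·9·69=33699; k=3: 9450+16680+35·30·69=98580; k=4: 40950+19320+35·70·69=229320; k=5: 10740+0+35·4·69=20400 → min 20400.
Length 6: W₁..W₆: k=1: 0+20400+35·35·69=104925; k=2: 11025+11964+35·9·69=44724; k=3: 20475+16680+35·30·69=109605; k=4: 51975+19320+35·70·69=240345; k=5: 15640+0+35·4·69=25300 → min 25300.
Optimal order: ((W₁(W₂(W₃(W₄W₅))))W₆) with cost 25300.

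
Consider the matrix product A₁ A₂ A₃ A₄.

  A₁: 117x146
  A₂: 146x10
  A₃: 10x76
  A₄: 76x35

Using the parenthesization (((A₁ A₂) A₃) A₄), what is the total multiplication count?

(A₁ A₂): 117×146 by 146×10 → 117×10, cost 117·146·10 = 170820
((A₁ A₂) A₃): 117×10 by 10×76 → 117×76, cost 117·10·76 = 88920; cumulative 259740
(((A₁ A₂) A₃) A₄): 117×76 by 76×35 → 117×35, cost 117·76·35 = 311220; cumulative 570960
Total: 570960 scalar multiplications.

570960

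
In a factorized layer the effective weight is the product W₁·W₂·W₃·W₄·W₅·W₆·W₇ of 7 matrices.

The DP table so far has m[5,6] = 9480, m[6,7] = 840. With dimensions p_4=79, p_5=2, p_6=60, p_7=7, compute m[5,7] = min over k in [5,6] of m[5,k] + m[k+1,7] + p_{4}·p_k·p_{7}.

m[5,7] = min over k∈[5,6] of m[5,k]+m[k+1,7]+p_{4}·p_k·p_{7}.
k=5: 0 + 840 + 79·2·7 = 1946; k=6: 9480 + 0 + 79·60·7 = 42660.
Minimum: 1946 at k=5.

1946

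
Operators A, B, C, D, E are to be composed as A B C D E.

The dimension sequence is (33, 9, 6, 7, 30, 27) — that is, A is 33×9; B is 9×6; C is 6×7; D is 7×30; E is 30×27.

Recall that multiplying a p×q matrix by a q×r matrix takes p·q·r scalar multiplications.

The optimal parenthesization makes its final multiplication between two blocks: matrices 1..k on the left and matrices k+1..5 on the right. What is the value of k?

2

Adjacent pairs: AB = 33·9·6 = 1782; BC = 9·6·7 = 378; CD = 6·7·30 = 1260; DE = 7·30·27 = 5670.
Length 3: A..C: k=1: 0+378+33·9·7=2457; k=2: 1782+0+33·6·7=3168 → min 2457 | B..D: k=2: 0+1260+9·6·30=2880; k=3: 378+0+9·7·30=2268 → min 2268 | C..E: k=3: 0+5670+6·7·27=6804; k=4: 1260+0+6·30·27=6120 → min 6120.
Length 4: A..D: k=1: 0+2268+33·9·30=11178; k=2: 1782+1260+33·6·30=8982; k=3: 2457+0+33·7·30=9387 → min 8982 | B..E: k=2: 0+6120+9·6·27=7578; k=3: 378+5670+9·7·27=7749; k=4: 2268+0+9·30·27=9558 → min 7578.
Top-level splits: k=1: (A..A)·(B..E) → 0+7578+33·9·27 = 15597; k=2: (A..B)·(C..E) → 1782+6120+33·6·27 = 13248; k=3: (A..C)·(D..E) → 2457+5670+33·7·27 = 14364; k=4: (A..D)·(E..E) → 8982+0+33·30·27 = 35712.
Best split is after B, i.e. k = 2.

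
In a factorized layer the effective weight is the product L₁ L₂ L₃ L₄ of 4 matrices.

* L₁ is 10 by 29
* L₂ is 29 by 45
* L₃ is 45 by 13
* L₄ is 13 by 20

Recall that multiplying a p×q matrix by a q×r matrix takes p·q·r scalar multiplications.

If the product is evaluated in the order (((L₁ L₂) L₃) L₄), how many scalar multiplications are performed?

21500

(L₁ L₂): 10×29 by 29×45 → 10×45, cost 10·29·45 = 13050
((L₁ L₂) L₃): 10×45 by 45×13 → 10×13, cost 10·45·13 = 5850; cumulative 18900
(((L₁ L₂) L₃) L₄): 10×13 by 13×20 → 10×20, cost 10·13·20 = 2600; cumulative 21500
Total: 21500 scalar multiplications.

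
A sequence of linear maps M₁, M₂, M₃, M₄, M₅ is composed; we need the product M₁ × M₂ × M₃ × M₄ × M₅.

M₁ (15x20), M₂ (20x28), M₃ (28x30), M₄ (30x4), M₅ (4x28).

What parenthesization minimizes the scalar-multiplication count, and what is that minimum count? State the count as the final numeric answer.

8480

Adjacent pairs: M₁M₂ = 15·20·28 = 8400; M₂M₃ = 20·28·30 = 16800; M₃M₄ = 28·30·4 = 3360; M₄M₅ = 30·4·28 = 3360.
Length 3: M₁..M₃: k=1: 0+16800+15·20·30=25800; k=2: 8400+0+15·28·30=21000 → min 21000 | M₂..M₄: k=2: 0+3360+20·28·4=5600; k=3: 16800+0+20·30·4=19200 → min 5600 | M₃..M₅: k=3: 0+3360+28·30·28=26880; k=4: 3360+0+28·4·28=6496 → min 6496.
Length 4: M₁..M₄: k=1: 0+5600+15·20·4=6800; k=2: 8400+3360+15·28·4=13440; k=3: 21000+0+15·30·4=22800 → min 6800 | M₂..M₅: k=2: 0+6496+20·28·28=22176; k=3: 16800+3360+20·30·28=36960; k=4: 5600+0+20·4·28=7840 → min 7840.
Length 5: M₁..M₅: k=1: 0+7840+15·20·28=16240; k=2: 8400+6496+15·28·28=26656; k=3: 21000+3360+15·30·28=36960; k=4: 6800+0+15·4·28=8480 → min 8480.
Optimal parenthesization: ((M₁ × (M₂ × (M₃ × M₄))) × M₅) with cost 8480.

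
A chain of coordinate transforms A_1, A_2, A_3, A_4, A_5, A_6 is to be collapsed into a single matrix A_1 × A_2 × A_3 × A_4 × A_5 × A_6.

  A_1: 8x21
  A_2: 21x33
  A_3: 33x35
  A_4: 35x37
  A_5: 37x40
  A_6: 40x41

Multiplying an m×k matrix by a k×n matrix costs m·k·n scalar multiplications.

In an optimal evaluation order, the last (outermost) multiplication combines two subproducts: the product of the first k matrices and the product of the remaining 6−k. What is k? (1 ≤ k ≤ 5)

Adjacent pairs: A_1A_2 = 8·21·33 = 5544; A_2A_3 = 21·33·35 = 24255; A_3A_4 = 33·35·37 = 42735; A_4A_5 = 35·37·40 = 51800; A_5A_6 = 37·40·41 = 60680.
Length 3: A_1..A_3: k=1: 0+24255+8·21·35=30135; k=2: 5544+0+8·33·35=14784 → min 14784 | A_2..A_4: k=2: 0+42735+21·33·37=68376; k=3: 24255+0+21·35·37=51450 → min 51450 | A_3..A_5: k=3: 0+51800+33·35·40=98000; k=4: 42735+0+33·37·40=91575 → min 91575 | A_4..A_6: k=4: 0+60680+35·37·41=113775; k=5: 51800+0+35·40·41=109200 → min 109200.
Length 4: A_1..A_4: k=1: 0+51450+8·21·37=57666; k=2: 5544+42735+8·33·37=58047; k=3: 14784+0+8·35·37=25144 → min 25144 | A_2..A_5: k=2: 0+91575+21·33·40=119295; k=3: 24255+51800+21·35·40=105455; k=4: 51450+0+21·37·40=82530 → min 82530 | A_3..A_6: k=3: 0+109200+33·35·41=156555; k=4: 42735+60680+33·37·41=153476; k=5: 91575+0+33·40·41=145695 → min 145695.
Length 5: A_1..A_5: k=1: 0+82530+8·21·40=89250; k=2: 5544+91575+8·33·40=107679; k=3: 14784+51800+8·35·40=77784; k=4: 25144+0+8·37·40=36984 → min 36984 | A_2..A_6: k=2: 0+145695+21·33·41=174108; k=3: 24255+109200+21·35·41=163590; k=4: 51450+60680+21·37·41=143987; k=5: 82530+0+21·40·41=116970 → min 116970.
Top-level splits: k=1: (A_1..A_1)·(A_2..A_6) → 0+116970+8·21·41 = 123858; k=2: (A_1..A_2)·(A_3..A_6) → 5544+145695+8·33·41 = 162063; k=3: (A_1..A_3)·(A_4..A_6) → 14784+109200+8·35·41 = 135464; k=4: (A_1..A_4)·(A_5..A_6) → 25144+60680+8·37·41 = 97960; k=5: (A_1..A_5)·(A_6..A_6) → 36984+0+8·40·41 = 50104.
Best split is after A_5, i.e. k = 5.

5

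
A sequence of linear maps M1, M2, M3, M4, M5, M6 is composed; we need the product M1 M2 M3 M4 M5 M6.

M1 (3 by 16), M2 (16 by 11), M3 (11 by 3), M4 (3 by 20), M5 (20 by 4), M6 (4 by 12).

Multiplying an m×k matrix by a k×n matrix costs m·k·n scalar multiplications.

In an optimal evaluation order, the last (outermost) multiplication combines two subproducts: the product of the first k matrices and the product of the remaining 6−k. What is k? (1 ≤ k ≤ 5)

Adjacent pairs: M1M2 = 3·16·11 = 528; M2M3 = 16·11·3 = 528; M3M4 = 11·3·20 = 660; M4M5 = 3·20·4 = 240; M5M6 = 20·4·12 = 960.
Length 3: M1..M3: k=1: 0+528+3·16·3=672; k=2: 528+0+3·11·3=627 → min 627 | M2..M4: k=2: 0+660+16·11·20=4180; k=3: 528+0+16·3·20=1488 → min 1488 | M3..M5: k=3: 0+240+11·3·4=372; k=4: 660+0+11·20·4=1540 → min 372 | M4..M6: k=4: 0+960+3·20·12=1680; k=5: 240+0+3·4·12=384 → min 384.
Length 4: M1..M4: k=1: 0+1488+3·16·20=2448; k=2: 528+660+3·11·20=1848; k=3: 627+0+3·3·20=807 → min 807 | M2..M5: k=2: 0+372+16·11·4=1076; k=3: 528+240+16·3·4=960; k=4: 1488+0+16·20·4=2768 → min 960 | M3..M6: k=3: 0+384+11·3·12=780; k=4: 660+960+11·20·12=4260; k=5: 372+0+11·4·12=900 → min 780.
Length 5: M1..M5: k=1: 0+960+3·16·4=1152; k=2: 528+372+3·11·4=1032; k=3: 627+240+3·3·4=903; k=4: 807+0+3·20·4=1047 → min 903 | M2..M6: k=2: 0+780+16·11·12=2892; k=3: 528+384+16·3·12=1488; k=4: 1488+960+16·20·12=6288; k=5: 960+0+16·4·12=1728 → min 1488.
Top-level splits: k=1: (M1..M1)·(M2..M6) → 0+1488+3·16·12 = 2064; k=2: (M1..M2)·(M3..M6) → 528+780+3·11·12 = 1704; k=3: (M1..M3)·(M4..M6) → 627+384+3·3·12 = 1119; k=4: (M1..M4)·(M5..M6) → 807+960+3·20·12 = 2487; k=5: (M1..M5)·(M6..M6) → 903+0+3·4·12 = 1047.
Best split is after M5, i.e. k = 5.

5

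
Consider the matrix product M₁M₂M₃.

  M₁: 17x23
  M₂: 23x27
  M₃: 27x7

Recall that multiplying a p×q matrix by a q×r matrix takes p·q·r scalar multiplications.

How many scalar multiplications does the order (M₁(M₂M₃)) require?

7084

(M₂M₃): 23×27 by 27×7 → 23×7, cost 23·27·7 = 4347
(M₁(M₂M₃)): 17×23 by 23×7 → 17×7, cost 17·23·7 = 2737; cumulative 7084
Total: 7084 scalar multiplications.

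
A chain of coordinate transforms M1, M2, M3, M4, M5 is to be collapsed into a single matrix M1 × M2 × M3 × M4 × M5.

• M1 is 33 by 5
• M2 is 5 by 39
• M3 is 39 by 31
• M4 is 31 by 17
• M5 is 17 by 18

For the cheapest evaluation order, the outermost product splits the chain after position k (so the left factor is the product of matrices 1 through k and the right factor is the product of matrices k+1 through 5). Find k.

Adjacent pairs: M1M2 = 33·5·39 = 6435; M2M3 = 5·39·31 = 6045; M3M4 = 39·31·17 = 20553; M4M5 = 31·17·18 = 9486.
Length 3: M1..M3: k=1: 0+6045+33·5·31=11160; k=2: 6435+0+33·39·31=46332 → min 11160 | M2..M4: k=2: 0+20553+5·39·17=23868; k=3: 6045+0+5·31·17=8680 → min 8680 | M3..M5: k=3: 0+9486+39·31·18=31248; k=4: 20553+0+39·17·18=32487 → min 31248.
Length 4: M1..M4: k=1: 0+8680+33·5·17=11485; k=2: 6435+20553+33·39·17=48867; k=3: 11160+0+33·31·17=28551 → min 11485 | M2..M5: k=2: 0+31248+5·39·18=34758; k=3: 6045+9486+5·31·18=18321; k=4: 8680+0+5·17·18=10210 → min 10210.
Top-level splits: k=1: (M1..M1)·(M2..M5) → 0+10210+33·5·18 = 13180; k=2: (M1..M2)·(M3..M5) → 6435+31248+33·39·18 = 60849; k=3: (M1..M3)·(M4..M5) → 11160+9486+33·31·18 = 39060; k=4: (M1..M4)·(M5..M5) → 11485+0+33·17·18 = 21583.
Best split is after M1, i.e. k = 1.

1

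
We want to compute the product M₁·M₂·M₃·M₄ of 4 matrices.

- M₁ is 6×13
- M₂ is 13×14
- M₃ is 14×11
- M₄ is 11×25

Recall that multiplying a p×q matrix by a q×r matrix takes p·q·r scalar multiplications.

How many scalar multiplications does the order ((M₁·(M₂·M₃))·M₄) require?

(M₂·M₃): 13×14 by 14×11 → 13×11, cost 13·14·11 = 2002
(M₁·(M₂·M₃)): 6×13 by 13×11 → 6×11, cost 6·13·11 = 858; cumulative 2860
((M₁·(M₂·M₃))·M₄): 6×11 by 11×25 → 6×25, cost 6·11·25 = 1650; cumulative 4510
Total: 4510 scalar multiplications.

4510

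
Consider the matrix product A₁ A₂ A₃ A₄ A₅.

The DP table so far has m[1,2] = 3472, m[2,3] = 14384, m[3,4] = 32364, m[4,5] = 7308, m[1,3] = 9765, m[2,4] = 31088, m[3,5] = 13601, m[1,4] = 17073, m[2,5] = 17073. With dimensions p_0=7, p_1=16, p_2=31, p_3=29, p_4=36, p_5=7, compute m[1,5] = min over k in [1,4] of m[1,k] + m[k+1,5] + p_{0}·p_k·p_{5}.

17857

m[1,5] = min over k∈[1,4] of m[1,k]+m[k+1,5]+p_{0}·p_k·p_{5}.
k=1: 0 + 17073 + 7·16·7 = 17857; k=2: 3472 + 13601 + 7·31·7 = 18592; k=3: 9765 + 7308 + 7·29·7 = 18494; k=4: 17073 + 0 + 7·36·7 = 18837.
Minimum: 17857 at k=1.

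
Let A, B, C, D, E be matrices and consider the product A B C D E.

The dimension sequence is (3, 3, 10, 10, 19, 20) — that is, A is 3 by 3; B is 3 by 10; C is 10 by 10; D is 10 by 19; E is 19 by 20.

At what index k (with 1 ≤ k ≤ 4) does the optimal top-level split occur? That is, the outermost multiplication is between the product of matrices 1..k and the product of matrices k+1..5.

4

Adjacent pairs: AB = 3·3·10 = 90; BC = 3·10·10 = 300; CD = 10·10·19 = 1900; DE = 10·19·20 = 3800.
Length 3: A..C: k=1: 0+300+3·3·10=390; k=2: 90+0+3·10·10=390 → min 390 | B..D: k=2: 0+1900+3·10·19=2470; k=3: 300+0+3·10·19=870 → min 870 | C..E: k=3: 0+3800+10·10·20=5800; k=4: 1900+0+10·19·20=5700 → min 5700.
Length 4: A..D: k=1: 0+870+3·3·19=1041; k=2: 90+1900+3·10·19=2560; k=3: 390+0+3·10·19=960 → min 960 | B..E: k=2: 0+5700+3·10·20=6300; k=3: 300+3800+3·10·20=4700; k=4: 870+0+3·19·20=2010 → min 2010.
Top-level splits: k=1: (A..A)·(B..E) → 0+2010+3·3·20 = 2190; k=2: (A..B)·(C..E) → 90+5700+3·10·20 = 6390; k=3: (A..C)·(D..E) → 390+3800+3·10·20 = 4790; k=4: (A..D)·(E..E) → 960+0+3·19·20 = 2100.
Best split is after D, i.e. k = 4.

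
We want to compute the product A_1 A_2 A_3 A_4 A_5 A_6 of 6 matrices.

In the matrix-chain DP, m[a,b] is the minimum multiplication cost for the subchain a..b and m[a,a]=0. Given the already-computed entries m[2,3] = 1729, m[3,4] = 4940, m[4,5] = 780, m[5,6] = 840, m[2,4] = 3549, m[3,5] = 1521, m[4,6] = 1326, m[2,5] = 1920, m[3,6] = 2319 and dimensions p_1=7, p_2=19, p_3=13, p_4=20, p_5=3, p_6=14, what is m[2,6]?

m[2,6] = min over k∈[2,5] of m[2,k]+m[k+1,6]+p_{1}·p_k·p_{6}.
k=2: 0 + 2319 + 7·19·14 = 4181; k=3: 1729 + 1326 + 7·13·14 = 4329; k=4: 3549 + 840 + 7·20·14 = 6349; k=5: 1920 + 0 + 7·3·14 = 2214.
Minimum: 2214 at k=5.

2214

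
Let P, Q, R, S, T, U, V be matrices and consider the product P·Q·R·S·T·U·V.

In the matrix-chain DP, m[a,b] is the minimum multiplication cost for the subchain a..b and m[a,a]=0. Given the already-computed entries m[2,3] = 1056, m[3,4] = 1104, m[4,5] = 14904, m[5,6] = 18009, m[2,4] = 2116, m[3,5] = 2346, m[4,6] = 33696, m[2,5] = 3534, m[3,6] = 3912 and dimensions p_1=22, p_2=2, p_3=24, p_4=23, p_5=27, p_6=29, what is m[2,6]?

m[2,6] = min over k∈[2,5] of m[2,k]+m[k+1,6]+p_{1}·p_k·p_{6}.
k=2: 0 + 3912 + 22·2·29 = 5188; k=3: 1056 + 33696 + 22·24·29 = 50064; k=4: 2116 + 18009 + 22·23·29 = 34799; k=5: 3534 + 0 + 22·27·29 = 20760.
Minimum: 5188 at k=2.

5188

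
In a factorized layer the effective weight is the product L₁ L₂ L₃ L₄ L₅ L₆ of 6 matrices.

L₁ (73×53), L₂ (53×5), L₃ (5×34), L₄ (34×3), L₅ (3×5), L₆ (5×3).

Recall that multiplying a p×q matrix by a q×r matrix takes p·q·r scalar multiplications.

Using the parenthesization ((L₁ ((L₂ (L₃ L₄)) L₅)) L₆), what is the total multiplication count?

(L₃ L₄): 5×34 by 34×3 → 5×3, cost 5·34·3 = 510
(L₂ (L₃ L₄)): 53×5 by 5×3 → 53×3, cost 53·5·3 = 795; cumulative 1305
((L₂ (L₃ L₄)) L₅): 53×3 by 3×5 → 53×5, cost 53·3·5 = 795; cumulative 2100
(L₁ ((L₂ (L₃ L₄)) L₅)): 73×53 by 53×5 → 73×5, cost 73·53·5 = 19345; cumulative 21445
((L₁ ((L₂ (L₃ L₄)) L₅)) L₆): 73×5 by 5×3 → 73×3, cost 73·5·3 = 1095; cumulative 22540
Total: 22540 scalar multiplications.

22540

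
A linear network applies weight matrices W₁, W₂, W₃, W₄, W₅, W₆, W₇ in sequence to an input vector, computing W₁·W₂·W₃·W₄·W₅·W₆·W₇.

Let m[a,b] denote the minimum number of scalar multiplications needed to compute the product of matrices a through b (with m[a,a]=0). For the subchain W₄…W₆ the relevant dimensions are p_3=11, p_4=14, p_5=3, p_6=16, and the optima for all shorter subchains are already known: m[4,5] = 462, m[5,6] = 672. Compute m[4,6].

m[4,6] = min over k∈[4,5] of m[4,k]+m[k+1,6]+p_{3}·p_k·p_{6}.
k=4: 0 + 672 + 11·14·16 = 3136; k=5: 462 + 0 + 11·3·16 = 990.
Minimum: 990 at k=5.

990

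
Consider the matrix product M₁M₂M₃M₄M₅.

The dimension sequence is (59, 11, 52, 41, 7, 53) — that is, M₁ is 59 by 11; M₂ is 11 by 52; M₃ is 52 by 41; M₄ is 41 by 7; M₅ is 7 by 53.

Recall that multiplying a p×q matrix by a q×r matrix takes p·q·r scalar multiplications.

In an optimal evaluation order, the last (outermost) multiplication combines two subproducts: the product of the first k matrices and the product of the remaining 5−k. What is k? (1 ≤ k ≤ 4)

Adjacent pairs: M₁M₂ = 59·11·52 = 33748; M₂M₃ = 11·52·41 = 23452; M₃M₄ = 52·41·7 = 14924; M₄M₅ = 41·7·53 = 15211.
Length 3: M₁..M₃: k=1: 0+23452+59·11·41=50061; k=2: 33748+0+59·52·41=159536 → min 50061 | M₂..M₄: k=2: 0+14924+11·52·7=18928; k=3: 23452+0+11·41·7=26609 → min 18928 | M₃..M₅: k=3: 0+15211+52·41·53=128207; k=4: 14924+0+52·7·53=34216 → min 34216.
Length 4: M₁..M₄: k=1: 0+18928+59·11·7=23471; k=2: 33748+14924+59·52·7=70148; k=3: 50061+0+59·41·7=66994 → min 23471 | M₂..M₅: k=2: 0+34216+11·52·53=64532; k=3: 23452+15211+11·41·53=62566; k=4: 18928+0+11·7·53=23009 → min 23009.
Top-level splits: k=1: (M₁..M₁)·(M₂..M₅) → 0+23009+59·11·53 = 57406; k=2: (M₁..M₂)·(M₃..M₅) → 33748+34216+59·52·53 = 230568; k=3: (M₁..M₃)·(M₄..M₅) → 50061+15211+59·41·53 = 193479; k=4: (M₁..M₄)·(M₅..M₅) → 23471+0+59·7·53 = 45360.
Best split is after M₄, i.e. k = 4.

4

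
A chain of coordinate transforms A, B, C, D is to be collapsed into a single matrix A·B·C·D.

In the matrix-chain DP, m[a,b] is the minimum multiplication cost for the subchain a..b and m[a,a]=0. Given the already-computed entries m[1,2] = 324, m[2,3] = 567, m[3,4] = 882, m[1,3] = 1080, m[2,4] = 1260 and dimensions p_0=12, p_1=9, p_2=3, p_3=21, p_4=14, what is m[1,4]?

1710

m[1,4] = min over k∈[1,3] of m[1,k]+m[k+1,4]+p_{0}·p_k·p_{4}.
k=1: 0 + 1260 + 12·9·14 = 2772; k=2: 324 + 882 + 12·3·14 = 1710; k=3: 1080 + 0 + 12·21·14 = 4608.
Minimum: 1710 at k=2.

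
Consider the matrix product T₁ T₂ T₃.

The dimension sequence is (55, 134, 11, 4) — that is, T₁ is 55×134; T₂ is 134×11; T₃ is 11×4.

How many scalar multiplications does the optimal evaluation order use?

Order (T₁ (T₂ T₃)): (T₂ T₃): 134×11 by 11×4 → 134×4, cost 134·11·4 = 5896; (T₁ (T₂ T₃)): 55×134 by 134×4 → 55×4, cost 55·134·4 = 29480; cumulative 35376. Total 35376.
Order ((T₁ T₂) T₃): (T₁ T₂): 55×134 by 134×11 → 55×11, cost 55·134·11 = 81070; ((T₁ T₂) T₃): 55×11 by 11×4 → 55×4, cost 55·11·4 = 2420; cumulative 83490. Total 83490.
Minimum: 35376.

35376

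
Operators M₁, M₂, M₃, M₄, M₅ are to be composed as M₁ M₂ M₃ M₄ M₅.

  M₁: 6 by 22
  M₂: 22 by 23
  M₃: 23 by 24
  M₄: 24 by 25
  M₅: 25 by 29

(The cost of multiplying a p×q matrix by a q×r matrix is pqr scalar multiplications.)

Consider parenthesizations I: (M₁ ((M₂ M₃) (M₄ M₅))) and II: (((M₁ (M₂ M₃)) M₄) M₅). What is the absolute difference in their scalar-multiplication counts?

Order I = (M₁ ((M₂ M₃) (M₄ M₅))): (M₂ M₃): 22×23 by 23×24 → 22×24, cost 22·23·24 = 12144; (M₄ M₅): 24×25 by 25×29 → 24×29, cost 24·25·29 = 17400; ((M₂ M₃) (M₄ M₅)): 22×24 by 24×29 → 22×29, cost 22·24·29 = 15312; cumulative 44856; (M₁ ((M₂ M₃) (M₄ M₅))): 6×22 by 22×29 → 6×29, cost 6·22·29 = 3828; cumulative 48684. Total 48684.
Order II = (((M₁ (M₂ M₃)) M₄) M₅): (M₂ M₃): 22×23 by 23×24 → 22×24, cost 22·23·24 = 12144; (M₁ (M₂ M₃)): 6×22 by 22×24 → 6×24, cost 6·22·24 = 3168; cumulative 15312; ((M₁ (M₂ M₃)) M₄): 6×24 by 24×25 → 6×25, cost 6·24·25 = 3600; cumulative 18912; (((M₁ (M₂ M₃)) M₄) M₅): 6×25 by 25×29 → 6×29, cost 6·25·29 = 4350; cumulative 23262. Total 23262.
Difference: |48684 − 23262| = 25422.

25422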